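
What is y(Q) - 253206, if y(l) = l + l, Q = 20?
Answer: -253166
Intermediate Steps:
y(l) = 2*l
y(Q) - 253206 = 2*20 - 253206 = 40 - 253206 = -253166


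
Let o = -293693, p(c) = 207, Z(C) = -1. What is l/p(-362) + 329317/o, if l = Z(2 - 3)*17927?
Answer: -5333203030/60794451 ≈ -87.725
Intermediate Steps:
l = -17927 (l = -1*17927 = -17927)
l/p(-362) + 329317/o = -17927/207 + 329317/(-293693) = -17927*1/207 + 329317*(-1/293693) = -17927/207 - 329317/293693 = -5333203030/60794451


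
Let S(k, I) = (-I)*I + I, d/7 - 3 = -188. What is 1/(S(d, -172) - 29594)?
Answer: -1/59350 ≈ -1.6849e-5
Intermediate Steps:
d = -1295 (d = 21 + 7*(-188) = 21 - 1316 = -1295)
S(k, I) = I - I**2 (S(k, I) = -I**2 + I = I - I**2)
1/(S(d, -172) - 29594) = 1/(-172*(1 - 1*(-172)) - 29594) = 1/(-172*(1 + 172) - 29594) = 1/(-172*173 - 29594) = 1/(-29756 - 29594) = 1/(-59350) = -1/59350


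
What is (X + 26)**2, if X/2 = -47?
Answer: 4624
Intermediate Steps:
X = -94 (X = 2*(-47) = -94)
(X + 26)**2 = (-94 + 26)**2 = (-68)**2 = 4624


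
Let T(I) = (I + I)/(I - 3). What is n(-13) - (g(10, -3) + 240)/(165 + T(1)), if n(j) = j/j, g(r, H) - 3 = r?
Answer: -89/164 ≈ -0.54268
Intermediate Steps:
g(r, H) = 3 + r
T(I) = 2*I/(-3 + I) (T(I) = (2*I)/(-3 + I) = 2*I/(-3 + I))
n(j) = 1
n(-13) - (g(10, -3) + 240)/(165 + T(1)) = 1 - ((3 + 10) + 240)/(165 + 2*1/(-3 + 1)) = 1 - (13 + 240)/(165 + 2*1/(-2)) = 1 - 253/(165 + 2*1*(-½)) = 1 - 253/(165 - 1) = 1 - 253/164 = -89/164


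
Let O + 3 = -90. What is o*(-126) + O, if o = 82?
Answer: -10425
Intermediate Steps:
O = -93 (O = -3 - 90 = -93)
o*(-126) + O = 82*(-126) - 93 = -10332 - 93 = -10425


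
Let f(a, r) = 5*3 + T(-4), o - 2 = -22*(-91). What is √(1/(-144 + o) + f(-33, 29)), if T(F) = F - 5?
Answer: √5189865/930 ≈ 2.4496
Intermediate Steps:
T(F) = -5 + F
o = 2004 (o = 2 - 22*(-91) = 2 + 2002 = 2004)
f(a, r) = 6 (f(a, r) = 5*3 + (-5 - 4) = 15 - 9 = 6)
√(1/(-144 + o) + f(-33, 29)) = √(1/(-144 + 2004) + 6) = √(1/1860 + 6) = √(11161/1860) = √5189865/930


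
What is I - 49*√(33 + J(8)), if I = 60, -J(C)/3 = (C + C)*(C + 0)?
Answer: 60 - 147*I*√39 ≈ 60.0 - 918.01*I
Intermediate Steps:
J(C) = -6*C² (J(C) = -3*(C + C)*(C + 0) = -3*2*C*C = -6*C²)
I - 49*√(33 + J(8)) = 60 - 49*√(33 - 6*8²) = 60 - 49*√(33 - 6*64) = 60 - 49*√(33 - 384) = 60 - 147*I*√39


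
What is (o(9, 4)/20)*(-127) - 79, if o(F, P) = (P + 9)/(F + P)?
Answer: -1707/20 ≈ -85.350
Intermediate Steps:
o(F, P) = (9 + P)/(F + P)
(o(9, 4)/20)*(-127) - 79 = (((9 + 4)/(9 + 4))/20)*(-127) - 79 = ((13/13)*(1/20))*(-127) - 79 = (((1/13)*13)*(1/20))*(-127) - 79 = (1*(1/20))*(-127) - 79 = (1/20)*(-127) - 79 = -127/20 - 79 = -1707/20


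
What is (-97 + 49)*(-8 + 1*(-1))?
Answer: 432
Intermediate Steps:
(-97 + 49)*(-8 + 1*(-1)) = -48*(-8 - 1) = -48*(-9) = 432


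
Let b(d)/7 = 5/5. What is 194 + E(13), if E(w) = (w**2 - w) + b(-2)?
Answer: 357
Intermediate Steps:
b(d) = 7 (b(d) = 7*(5/5) = 7*(5*(1/5)) = 7*1 = 7)
E(w) = 7 + w**2 - w (E(w) = (w**2 - w) + 7 = 7 + w**2 - w)
194 + E(13) = 194 + (7 + 13**2 - 1*13) = 194 + (7 + 169 - 13) = 194 + 163 = 357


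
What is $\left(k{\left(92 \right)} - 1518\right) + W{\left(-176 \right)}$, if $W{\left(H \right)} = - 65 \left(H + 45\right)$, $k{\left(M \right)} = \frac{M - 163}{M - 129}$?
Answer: $\frac{258960}{37} \approx 6998.9$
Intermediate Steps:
$k{\left(M \right)} = \frac{-163 + M}{-129 + M}$
$W{\left(H \right)} = -2925 - 65 H$ ($W{\left(H \right)} = - 65 \left(45 + H\right) = -2925 - 65 H$)
$\left(k{\left(92 \right)} - 1518\right) + W{\left(-176 \right)} = \left(\frac{-163 + 92}{-129 + 92} - 1518\right) - -8515 = \left(\frac{1}{-37} \left(-71\right) - 1518\right) + \left(-2925 + 11440\right) = \left(\left(- \frac{1}{37}\right) \left(-71\right) - 1518\right) + 8515 = \left(\frac{71}{37} - 1518\right) + 8515 = - \frac{56095}{37} + 8515 = \frac{258960}{37}$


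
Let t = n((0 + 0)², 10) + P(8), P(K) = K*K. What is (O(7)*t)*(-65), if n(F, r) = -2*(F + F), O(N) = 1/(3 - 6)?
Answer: 4160/3 ≈ 1386.7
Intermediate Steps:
P(K) = K²
O(N) = -⅓ (O(N) = 1/(-3) = -⅓)
n(F, r) = -4*F
t = 64 (t = -4*(0 + 0)² + 8² = -4*0² + 64 = -4*0 + 64 = 0 + 64 = 64)
(O(7)*t)*(-65) = -⅓*64*(-65) = -64/3*(-65) = 4160/3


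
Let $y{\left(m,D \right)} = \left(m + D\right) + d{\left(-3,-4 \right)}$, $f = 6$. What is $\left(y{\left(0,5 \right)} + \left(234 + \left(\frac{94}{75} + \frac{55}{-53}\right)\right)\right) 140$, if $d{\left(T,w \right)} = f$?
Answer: $\frac{27292496}{795} \approx 34330.0$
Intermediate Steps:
$d{\left(T,w \right)} = 6$
$y{\left(m,D \right)} = 6 + D + m$ ($y{\left(m,D \right)} = \left(m + D\right) + 6 = \left(D + m\right) + 6 = 6 + D + m$)
$\left(y{\left(0,5 \right)} + \left(234 + \left(\frac{94}{75} + \frac{55}{-53}\right)\right)\right) 140 = \left(\left(6 + 5 + 0\right) + \left(234 + \left(\frac{94}{75} + \frac{55}{-53}\right)\right)\right) 140 = \left(11 + \left(234 + \left(94 \cdot \frac{1}{75} + 55 \left(- \frac{1}{53}\right)\right)\right)\right) 140 = \left(11 + \left(234 + \left(\frac{94}{75} - \frac{55}{53}\right)\right)\right) 140 = \left(11 + \left(234 + \frac{857}{3975}\right)\right) 140 = \left(11 + \frac{931007}{3975}\right) 140 = \frac{974732}{3975} \cdot 140 = \frac{27292496}{795}$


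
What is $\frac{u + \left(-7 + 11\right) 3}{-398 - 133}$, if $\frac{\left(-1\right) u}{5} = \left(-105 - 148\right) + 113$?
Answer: $- \frac{712}{531} \approx -1.3409$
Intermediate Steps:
$u = 700$ ($u = - 5 \left(\left(-105 - 148\right) + 113\right) = - 5 \left(-253 + 113\right) = \left(-5\right) \left(-140\right) = 700$)
$\frac{u + \left(-7 + 11\right) 3}{-398 - 133} = \frac{700 + \left(-7 + 11\right) 3}{-398 - 133} = \frac{700 + 4 \cdot 3}{-531} = \left(700 + 12\right) \left(- \frac{1}{531}\right) = 712 \left(- \frac{1}{531}\right) = - \frac{712}{531}$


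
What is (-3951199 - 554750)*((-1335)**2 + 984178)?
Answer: -12465270831447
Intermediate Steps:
(-3951199 - 554750)*((-1335)**2 + 984178) = -4505949*(1782225 + 984178) = -4505949*2766403 = -12465270831447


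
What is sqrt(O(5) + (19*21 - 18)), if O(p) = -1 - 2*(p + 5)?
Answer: 6*sqrt(10) ≈ 18.974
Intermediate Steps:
O(p) = -11 - 2*p (O(p) = -1 - 2*(5 + p) = -1 + (-10 - 2*p) = -11 - 2*p)
sqrt(O(5) + (19*21 - 18)) = sqrt((-11 - 2*5) + (19*21 - 18)) = sqrt((-11 - 10) + (399 - 18)) = sqrt(-21 + 381) = sqrt(360) = 6*sqrt(10)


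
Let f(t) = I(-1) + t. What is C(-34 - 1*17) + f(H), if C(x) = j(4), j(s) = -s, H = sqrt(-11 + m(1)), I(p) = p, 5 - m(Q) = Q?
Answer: -5 + I*sqrt(7) ≈ -5.0 + 2.6458*I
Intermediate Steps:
m(Q) = 5 - Q
H = I*sqrt(7) (H = sqrt(-11 + (5 - 1*1)) = sqrt(-11 + (5 - 1)) = sqrt(-11 + 4) = sqrt(-7) = I*sqrt(7) ≈ 2.6458*I)
f(t) = -1 + t
C(x) = -4 (C(x) = -1*4 = -4)
C(-34 - 1*17) + f(H) = -4 + (-1 + I*sqrt(7)) = -5 + I*sqrt(7)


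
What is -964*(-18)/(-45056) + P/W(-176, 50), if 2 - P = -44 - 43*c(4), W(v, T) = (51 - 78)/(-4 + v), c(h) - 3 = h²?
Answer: 97201813/16896 ≈ 5752.9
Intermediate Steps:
c(h) = 3 + h²
W(v, T) = -27/(-4 + v)
P = 863 (P = 2 - (-44 - 43*(3 + 4²)) = 2 - (-44 - 43*(3 + 16)) = 2 - (-44 - 43*19) = 2 - (-44 - 817) = 2 - 1*(-861) = 2 + 861 = 863)
-964*(-18)/(-45056) + P/W(-176, 50) = -964*(-18)/(-45056) + 863/((-27/(-4 - 176))) = 17352*(-1/45056) + 863/((-27/(-180))) = -2169/5632 + 863/((-27*(-1/180))) = -2169/5632 + 863/(3/20) = -2169/5632 + 863*(20/3) = -2169/5632 + 17260/3 = 97201813/16896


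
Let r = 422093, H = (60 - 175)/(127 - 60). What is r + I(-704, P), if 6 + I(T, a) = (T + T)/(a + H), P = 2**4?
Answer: 36712993/87 ≈ 4.2199e+5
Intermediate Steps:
H = -115/67 ≈ -1.7164
P = 16
I(T, a) = -6 + 2*T/(-115/67 + a) (I(T, a) = -6 + (T + T)/(a - 115/67) = -6 + (2*T)/(-115/67 + a) = -6 + 2*T/(-115/67 + a))
r + I(-704, P) = 422093 + 2*(345 - 201*16 + 67*(-704))/(-115 + 67*16) = 422093 + 2*(345 - 3216 - 47168)/(-115 + 1072) = 422093 + 2*(-50039)/957 = 422093 + 2*(1/957)*(-50039) = 422093 - 9098/87 = 36712993/87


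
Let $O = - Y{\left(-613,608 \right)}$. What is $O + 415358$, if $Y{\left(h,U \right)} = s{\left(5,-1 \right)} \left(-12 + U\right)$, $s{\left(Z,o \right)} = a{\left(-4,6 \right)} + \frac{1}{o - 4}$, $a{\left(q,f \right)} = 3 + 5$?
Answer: $\frac{2053546}{5} \approx 4.1071 \cdot 10^{5}$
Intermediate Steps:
$a{\left(q,f \right)} = 8$
$s{\left(Z,o \right)} = 8 + \frac{1}{-4 + o}$ ($s{\left(Z,o \right)} = 8 + \frac{1}{o - 4} = 8 + \frac{1}{-4 + o}$)
$Y{\left(h,U \right)} = - \frac{468}{5} + \frac{39 U}{5}$ ($Y{\left(h,U \right)} = \frac{-31 + 8 \left(-1\right)}{-4 - 1} \left(-12 + U\right) = \frac{-31 - 8}{-5} \left(-12 + U\right) = \left(- \frac{1}{5}\right) \left(-39\right) \left(-12 + U\right) = \frac{39 \left(-12 + U\right)}{5} = - \frac{468}{5} + \frac{39 U}{5}$)
$O = - \frac{23244}{5}$ ($O = - (- \frac{468}{5} + \frac{39}{5} \cdot 608) = - (- \frac{468}{5} + \frac{23712}{5}) = \left(-1\right) \frac{23244}{5} = - \frac{23244}{5} \approx -4648.8$)
$O + 415358 = - \frac{23244}{5} + 415358 = \frac{2053546}{5}$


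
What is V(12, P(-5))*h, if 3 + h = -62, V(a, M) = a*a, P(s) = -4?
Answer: -9360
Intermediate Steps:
V(a, M) = a²
h = -65 (h = -3 - 62 = -65)
V(12, P(-5))*h = 12²*(-65) = 144*(-65) = -9360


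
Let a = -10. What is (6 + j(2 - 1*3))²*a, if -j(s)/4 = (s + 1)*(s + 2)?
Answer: -360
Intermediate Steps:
j(s) = -4*(1 + s)*(2 + s) (j(s) = -4*(s + 1)*(s + 2) = -4*(1 + s)*(2 + s))
(6 + j(2 - 1*3))²*a = (6 + (-8 - 12*(2 - 1*3) - 4*(2 - 1*3)²))²*(-10) = (6 + (-8 - 12*(2 - 3) - 4*(2 - 3)²))²*(-10) = (6 + (-8 - 12*(-1) - 4*(-1)²))²*(-10) = (6 + (-8 + 12 - 4*1))²*(-10) = (6 + (-8 + 12 - 4))²*(-10) = (6 + 0)²*(-10) = 6²*(-10) = 36*(-10) = -360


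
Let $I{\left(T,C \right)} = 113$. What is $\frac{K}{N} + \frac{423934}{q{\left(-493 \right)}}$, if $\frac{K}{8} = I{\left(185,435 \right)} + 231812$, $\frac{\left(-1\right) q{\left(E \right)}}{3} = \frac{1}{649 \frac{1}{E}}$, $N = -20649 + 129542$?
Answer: $\frac{29962819981838}{161052747} \approx 1.8604 \cdot 10^{5}$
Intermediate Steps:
$N = 108893$
$q{\left(E \right)} = - \frac{3 E}{649}$ ($q{\left(E \right)} = - \frac{3}{649 \frac{1}{E}} = - 3 \frac{E}{649} = - \frac{3 E}{649}$)
$K = 1855400$ ($K = 8 \left(113 + 231812\right) = 8 \cdot 231925 = 1855400$)
$\frac{K}{N} + \frac{423934}{q{\left(-493 \right)}} = \frac{1855400}{108893} + \frac{423934}{\left(- \frac{3}{649}\right) \left(-493\right)} = 1855400 \cdot \frac{1}{108893} + \frac{423934}{\frac{1479}{649}} = \frac{1855400}{108893} + 423934 \cdot \frac{649}{1479} = \frac{1855400}{108893} + \frac{275133166}{1479} = \frac{29962819981838}{161052747}$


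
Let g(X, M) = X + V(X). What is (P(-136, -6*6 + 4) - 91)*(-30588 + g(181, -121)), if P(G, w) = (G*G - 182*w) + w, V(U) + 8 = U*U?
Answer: 56766162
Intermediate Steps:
V(U) = -8 + U² (V(U) = -8 + U*U = -8 + U²)
g(X, M) = -8 + X + X² (g(X, M) = X + (-8 + X²) = -8 + X + X²)
P(G, w) = G² - 181*w (P(G, w) = (G² - 182*w) + w = G² - 181*w)
(P(-136, -6*6 + 4) - 91)*(-30588 + g(181, -121)) = (((-136)² - 181*(-6*6 + 4)) - 91)*(-30588 + (-8 + 181 + 181²)) = ((18496 - 181*(-36 + 4)) - 91)*(-30588 + (-8 + 181 + 32761)) = ((18496 - 181*(-32)) - 91)*(-30588 + 32934) = ((18496 + 5792) - 91)*2346 = (24288 - 91)*2346 = 24197*2346 = 56766162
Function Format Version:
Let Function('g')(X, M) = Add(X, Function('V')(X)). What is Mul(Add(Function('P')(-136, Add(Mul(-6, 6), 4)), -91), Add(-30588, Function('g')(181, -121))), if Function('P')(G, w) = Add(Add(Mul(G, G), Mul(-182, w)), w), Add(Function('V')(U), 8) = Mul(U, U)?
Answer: 56766162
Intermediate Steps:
Function('V')(U) = Add(-8, Pow(U, 2)) (Function('V')(U) = Add(-8, Mul(U, U)) = Add(-8, Pow(U, 2)))
Function('g')(X, M) = Add(-8, X, Pow(X, 2)) (Function('g')(X, M) = Add(X, Add(-8, Pow(X, 2))) = Add(-8, X, Pow(X, 2)))
Function('P')(G, w) = Add(Pow(G, 2), Mul(-181, w)) (Function('P')(G, w) = Add(Add(Pow(G, 2), Mul(-182, w)), w) = Add(Pow(G, 2), Mul(-181, w)))
Mul(Add(Function('P')(-136, Add(Mul(-6, 6), 4)), -91), Add(-30588, Function('g')(181, -121))) = Mul(Add(Add(Pow(-136, 2), Mul(-181, Add(Mul(-6, 6), 4))), -91), Add(-30588, Add(-8, 181, Pow(181, 2)))) = Mul(Add(Add(18496, Mul(-181, Add(-36, 4))), -91), Add(-30588, Add(-8, 181, 32761))) = Mul(Add(Add(18496, Mul(-181, -32)), -91), Add(-30588, 32934)) = Mul(Add(Add(18496, 5792), -91), 2346) = Mul(Add(24288, -91), 2346) = Mul(24197, 2346) = 56766162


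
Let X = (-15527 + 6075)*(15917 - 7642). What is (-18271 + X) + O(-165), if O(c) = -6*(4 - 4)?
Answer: -78233571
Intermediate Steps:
O(c) = 0 (O(c) = -6*0 = 0)
X = -78215300 (X = -9452*8275 = -78215300)
(-18271 + X) + O(-165) = (-18271 - 78215300) + 0 = -78233571 + 0 = -78233571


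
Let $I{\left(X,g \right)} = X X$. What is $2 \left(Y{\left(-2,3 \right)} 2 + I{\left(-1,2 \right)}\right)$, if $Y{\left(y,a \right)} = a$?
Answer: $14$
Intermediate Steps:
$I{\left(X,g \right)} = X^{2}$
$2 \left(Y{\left(-2,3 \right)} 2 + I{\left(-1,2 \right)}\right) = 2 \left(3 \cdot 2 + \left(-1\right)^{2}\right) = 2 \left(6 + 1\right) = 2 \cdot 7 = 14$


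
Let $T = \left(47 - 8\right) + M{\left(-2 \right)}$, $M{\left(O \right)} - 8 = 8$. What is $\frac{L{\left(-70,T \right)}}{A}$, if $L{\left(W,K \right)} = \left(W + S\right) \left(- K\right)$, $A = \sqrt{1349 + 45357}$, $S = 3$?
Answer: $\frac{335 \sqrt{386}}{386} \approx 17.051$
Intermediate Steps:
$M{\left(O \right)} = 16$ ($M{\left(O \right)} = 8 + 8 = 16$)
$A = 11 \sqrt{386}$ ($A = \sqrt{46706} = 11 \sqrt{386} \approx 216.12$)
$T = 55$ ($T = \left(47 - 8\right) + 16 = 39 + 16 = 55$)
$L{\left(W,K \right)} = - K \left(3 + W\right)$ ($L{\left(W,K \right)} = \left(W + 3\right) \left(- K\right) = \left(3 + W\right) \left(- K\right) = - K \left(3 + W\right)$)
$\frac{L{\left(-70,T \right)}}{A} = \frac{\left(-1\right) 55 \left(3 - 70\right)}{11 \sqrt{386}} = \left(-1\right) 55 \left(-67\right) \frac{\sqrt{386}}{4246} = 3685 \frac{\sqrt{386}}{4246} = \frac{335 \sqrt{386}}{386}$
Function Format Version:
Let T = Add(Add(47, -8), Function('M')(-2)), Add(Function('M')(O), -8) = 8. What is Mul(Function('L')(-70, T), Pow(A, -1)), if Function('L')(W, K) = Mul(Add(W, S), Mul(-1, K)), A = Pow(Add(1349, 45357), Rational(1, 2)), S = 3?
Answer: Mul(Rational(335, 386), Pow(386, Rational(1, 2))) ≈ 17.051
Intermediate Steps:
Function('M')(O) = 16 (Function('M')(O) = Add(8, 8) = 16)
A = Mul(11, Pow(386, Rational(1, 2))) (A = Pow(46706, Rational(1, 2)) = Mul(11, Pow(386, Rational(1, 2))) ≈ 216.12)
T = 55 (T = Add(Add(47, -8), 16) = Add(39, 16) = 55)
Function('L')(W, K) = Mul(-1, K, Add(3, W)) (Function('L')(W, K) = Mul(Add(W, 3), Mul(-1, K)) = Mul(Add(3, W), Mul(-1, K)) = Mul(-1, K, Add(3, W)))
Mul(Function('L')(-70, T), Pow(A, -1)) = Mul(Mul(-1, 55, Add(3, -70)), Pow(Mul(11, Pow(386, Rational(1, 2))), -1)) = Mul(Mul(-1, 55, -67), Mul(Rational(1, 4246), Pow(386, Rational(1, 2)))) = Mul(3685, Mul(Rational(1, 4246), Pow(386, Rational(1, 2)))) = Mul(Rational(335, 386), Pow(386, Rational(1, 2)))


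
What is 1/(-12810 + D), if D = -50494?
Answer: -1/63304 ≈ -1.5797e-5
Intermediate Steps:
1/(-12810 + D) = 1/(-12810 - 50494) = 1/(-63304) = -1/63304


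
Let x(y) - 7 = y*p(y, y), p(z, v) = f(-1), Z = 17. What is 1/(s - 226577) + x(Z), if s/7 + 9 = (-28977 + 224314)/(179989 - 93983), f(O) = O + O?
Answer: -526257962993/19491032481 ≈ -27.000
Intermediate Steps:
f(O) = 2*O
s = -4051019/86006 (s = -63 + 7*((-28977 + 224314)/(179989 - 93983)) = -63 + 7*(195337/86006) = -63 + 1367359/86006 = -4051019/86006 ≈ -47.102)
p(z, v) = -2 (p(z, v) = 2*(-1) = -2)
x(y) = 7 - 2*y (x(y) = 7 + y*(-2) = 7 - 2*y)
1/(s - 226577) + x(Z) = 1/(-4051019/86006 - 226577) + (7 - 2*17) = 1/(-19491032481/86006) + (7 - 34) = -86006/19491032481 - 27 = -526257962993/19491032481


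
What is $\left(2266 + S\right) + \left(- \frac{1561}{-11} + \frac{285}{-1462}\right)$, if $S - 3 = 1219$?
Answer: $\frac{58373063}{16082} \approx 3629.7$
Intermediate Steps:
$S = 1222$ ($S = 3 + 1219 = 1222$)
$\left(2266 + S\right) + \left(- \frac{1561}{-11} + \frac{285}{-1462}\right) = \left(2266 + 1222\right) + \left(- \frac{1561}{-11} + \frac{285}{-1462}\right) = 3488 + \left(\left(-1561\right) \left(- \frac{1}{11}\right) + 285 \left(- \frac{1}{1462}\right)\right) = 3488 + \left(\frac{1561}{11} - \frac{285}{1462}\right) = 3488 + \frac{2279047}{16082} = \frac{58373063}{16082}$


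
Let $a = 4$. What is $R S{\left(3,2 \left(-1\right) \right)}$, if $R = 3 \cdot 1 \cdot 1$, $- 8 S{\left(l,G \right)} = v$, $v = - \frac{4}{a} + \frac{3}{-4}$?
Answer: $\frac{21}{32} \approx 0.65625$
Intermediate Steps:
$v = - \frac{7}{4}$ ($v = - \frac{4}{4} + \frac{3}{-4} = \left(-4\right) \frac{1}{4} + 3 \left(- \frac{1}{4}\right) = -1 - \frac{3}{4} = - \frac{7}{4} \approx -1.75$)
$S{\left(l,G \right)} = \frac{7}{32}$ ($S{\left(l,G \right)} = \left(- \frac{1}{8}\right) \left(- \frac{7}{4}\right) = \frac{7}{32}$)
$R = 3$ ($R = 3 \cdot 1 = 3$)
$R S{\left(3,2 \left(-1\right) \right)} = 3 \cdot \frac{7}{32} = \frac{21}{32}$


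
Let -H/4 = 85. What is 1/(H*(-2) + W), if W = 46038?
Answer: 1/46718 ≈ 2.1405e-5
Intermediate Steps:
H = -340 (H = -4*85 = -340)
1/(H*(-2) + W) = 1/(-340*(-2) + 46038) = 1/(680 + 46038) = 1/46718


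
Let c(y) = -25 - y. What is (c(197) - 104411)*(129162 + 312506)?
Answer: -46213047844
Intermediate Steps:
(c(197) - 104411)*(129162 + 312506) = ((-25 - 1*197) - 104411)*(129162 + 312506) = ((-25 - 197) - 104411)*441668 = (-222 - 104411)*441668 = -104633*441668 = -46213047844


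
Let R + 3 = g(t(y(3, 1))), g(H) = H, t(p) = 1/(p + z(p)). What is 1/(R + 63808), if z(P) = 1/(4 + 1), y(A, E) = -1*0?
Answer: 1/63810 ≈ 1.5672e-5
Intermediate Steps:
y(A, E) = 0
z(P) = ⅕ (z(P) = 1/5 = ⅕)
t(p) = 1/(⅕ + p) (t(p) = 1/(p + ⅕) = 1/(⅕ + p))
R = 2 (R = -3 + 5/(1 + 5*0) = -3 + 5/(1 + 0) = -3 + 5/1 = -3 + 5*1 = -3 + 5 = 2)
1/(R + 63808) = 1/(2 + 63808) = 1/63810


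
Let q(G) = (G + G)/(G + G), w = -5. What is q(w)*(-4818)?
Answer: -4818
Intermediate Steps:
q(G) = 1 (q(G) = (2*G)/((2*G)) = (2*G)*(1/(2*G)) = 1)
q(w)*(-4818) = 1*(-4818) = -4818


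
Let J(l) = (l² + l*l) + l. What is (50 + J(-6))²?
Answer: 13456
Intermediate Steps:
J(l) = l + 2*l² (J(l) = (l² + l²) + l = 2*l² + l = l + 2*l²)
(50 + J(-6))² = (50 - 6*(1 + 2*(-6)))² = (50 - 6*(1 - 12))² = (50 - 6*(-11))² = (50 + 66)² = 116² = 13456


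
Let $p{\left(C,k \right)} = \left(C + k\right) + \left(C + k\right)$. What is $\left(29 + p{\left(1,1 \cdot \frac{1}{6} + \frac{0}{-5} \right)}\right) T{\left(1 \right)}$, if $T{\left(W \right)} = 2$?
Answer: $\frac{188}{3} \approx 62.667$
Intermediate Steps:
$p{\left(C,k \right)} = 2 C + 2 k$
$\left(29 + p{\left(1,1 \cdot \frac{1}{6} + \frac{0}{-5} \right)}\right) T{\left(1 \right)} = \left(29 + \left(2 \cdot 1 + 2 \left(1 \cdot \frac{1}{6} + \frac{0}{-5}\right)\right)\right) 2 = \left(29 + \left(2 + 2 \left(1 \cdot \frac{1}{6} + 0 \left(- \frac{1}{5}\right)\right)\right)\right) 2 = \left(29 + \left(2 + 2 \left(\frac{1}{6} + 0\right)\right)\right) 2 = \left(29 + \left(2 + 2 \cdot \frac{1}{6}\right)\right) 2 = \left(29 + \left(2 + \frac{1}{3}\right)\right) 2 = \left(29 + \frac{7}{3}\right) 2 = \frac{94}{3} \cdot 2 = \frac{188}{3}$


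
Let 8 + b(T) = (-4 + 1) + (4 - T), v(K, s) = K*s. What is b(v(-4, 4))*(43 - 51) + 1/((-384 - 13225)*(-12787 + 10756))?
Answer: -1990071287/27639879 ≈ -72.000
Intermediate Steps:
b(T) = -7 - T (b(T) = -8 + ((-4 + 1) + (4 - T)) = -8 + (-3 + (4 - T)) = -8 + (1 - T) = -7 - T)
b(v(-4, 4))*(43 - 51) + 1/((-384 - 13225)*(-12787 + 10756)) = (-7 - (-4)*4)*(43 - 51) + 1/((-384 - 13225)*(-12787 + 10756)) = (-7 - 1*(-16))*(-8) + 1/(-13609*(-2031)) = (-7 + 16)*(-8) + 1/27639879 = 9*(-8) + 1/27639879 = -72 + 1/27639879 = -1990071287/27639879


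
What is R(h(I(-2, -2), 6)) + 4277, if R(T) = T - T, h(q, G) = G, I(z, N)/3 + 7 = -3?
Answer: 4277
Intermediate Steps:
I(z, N) = -30 (I(z, N) = -21 + 3*(-3) = -21 - 9 = -30)
R(T) = 0
R(h(I(-2, -2), 6)) + 4277 = 0 + 4277 = 4277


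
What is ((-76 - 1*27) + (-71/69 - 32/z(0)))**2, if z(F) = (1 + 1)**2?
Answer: 59752900/4761 ≈ 12551.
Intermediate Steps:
z(F) = 4 (z(F) = 2**2 = 4)
((-76 - 1*27) + (-71/69 - 32/z(0)))**2 = ((-76 - 1*27) + (-71/69 - 32/4))**2 = ((-76 - 27) + (-71*1/69 - 32*1/4))**2 = (-103 + (-71/69 - 8))**2 = (-103 - 623/69)**2 = (-7730/69)**2 = 59752900/4761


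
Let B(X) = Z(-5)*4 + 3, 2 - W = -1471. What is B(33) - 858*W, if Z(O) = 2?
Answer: -1263823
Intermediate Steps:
W = 1473 (W = 2 - 1*(-1471) = 2 + 1471 = 1473)
B(X) = 11 (B(X) = 2*4 + 3 = 8 + 3 = 11)
B(33) - 858*W = 11 - 858*1473 = 11 - 1263834 = -1263823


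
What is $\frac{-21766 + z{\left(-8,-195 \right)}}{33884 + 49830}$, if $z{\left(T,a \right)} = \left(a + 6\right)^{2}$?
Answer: $\frac{13955}{83714} \approx 0.1667$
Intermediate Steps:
$z{\left(T,a \right)} = \left(6 + a\right)^{2}$
$\frac{-21766 + z{\left(-8,-195 \right)}}{33884 + 49830} = \frac{-21766 + \left(6 - 195\right)^{2}}{33884 + 49830} = \frac{-21766 + \left(-189\right)^{2}}{83714} = \left(-21766 + 35721\right) \frac{1}{83714} = 13955 \cdot \frac{1}{83714} = \frac{13955}{83714}$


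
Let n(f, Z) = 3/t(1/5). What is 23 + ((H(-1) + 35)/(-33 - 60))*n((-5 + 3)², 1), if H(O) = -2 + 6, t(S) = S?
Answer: 518/31 ≈ 16.710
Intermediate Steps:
H(O) = 4
n(f, Z) = 15 (n(f, Z) = 3/(1/5) = 3/(⅕) = 3*5 = 15)
23 + ((H(-1) + 35)/(-33 - 60))*n((-5 + 3)², 1) = 23 + ((4 + 35)/(-33 - 60))*15 = 23 + (39/(-93))*15 = 23 + (39*(-1/93))*15 = 23 - 13/31*15 = 23 - 195/31 = 518/31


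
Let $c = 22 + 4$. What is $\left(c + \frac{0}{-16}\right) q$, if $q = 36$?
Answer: $936$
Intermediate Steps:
$c = 26$
$\left(c + \frac{0}{-16}\right) q = \left(26 + \frac{0}{-16}\right) 36 = \left(26 + 0 \left(- \frac{1}{16}\right)\right) 36 = \left(26 + 0\right) 36 = 26 \cdot 36 = 936$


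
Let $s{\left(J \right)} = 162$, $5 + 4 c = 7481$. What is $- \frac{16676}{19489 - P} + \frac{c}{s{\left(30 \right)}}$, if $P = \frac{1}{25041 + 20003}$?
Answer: $\frac{506346044669}{47404575810} \approx 10.681$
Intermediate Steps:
$c = 1869$ ($c = - \frac{5}{4} + \frac{1}{4} \cdot 7481 = - \frac{5}{4} + \frac{7481}{4} = 1869$)
$P = \frac{1}{45044} \approx 2.2201 \cdot 10^{-5}$
$- \frac{16676}{19489 - P} + \frac{c}{s{\left(30 \right)}} = - \frac{16676}{19489 - \frac{1}{45044}} + \frac{1869}{162} = - \frac{16676}{19489 - \frac{1}{45044}} + 1869 \cdot \frac{1}{162} = - \frac{16676}{\frac{877862515}{45044}} + \frac{623}{54} = \left(-16676\right) \frac{45044}{877862515} + \frac{623}{54} = - \frac{751153744}{877862515} + \frac{623}{54} = \frac{506346044669}{47404575810}$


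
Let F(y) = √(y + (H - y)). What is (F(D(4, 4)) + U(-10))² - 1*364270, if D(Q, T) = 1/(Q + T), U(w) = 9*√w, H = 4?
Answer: -365076 + 36*I*√10 ≈ -3.6508e+5 + 113.84*I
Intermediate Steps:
F(y) = 2 (F(y) = √(y + (4 - y)) = √4 = 2)
(F(D(4, 4)) + U(-10))² - 1*364270 = (2 + 9*√(-10))² - 1*364270 = (2 + 9*(I*√10))² - 364270 = (2 + 9*I*√10)² - 364270 = -364270 + (2 + 9*I*√10)²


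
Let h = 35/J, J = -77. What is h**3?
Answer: -125/1331 ≈ -0.093914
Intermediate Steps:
h = -5/11 (h = 35/(-77) = 35*(-1/77) = -5/11 ≈ -0.45455)
h**3 = (-5/11)**3 = -125/1331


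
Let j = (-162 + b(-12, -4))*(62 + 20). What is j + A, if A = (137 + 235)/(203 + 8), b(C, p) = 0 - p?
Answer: -2733344/211 ≈ -12954.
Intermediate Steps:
b(C, p) = -p
j = -12956 (j = (-162 - 1*(-4))*(62 + 20) = (-162 + 4)*82 = -158*82 = -12956)
A = 372/211 ≈ 1.7630
j + A = -12956 + 372/211 = -2733344/211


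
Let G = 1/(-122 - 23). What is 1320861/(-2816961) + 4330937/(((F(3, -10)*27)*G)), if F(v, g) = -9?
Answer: 589670456429014/228173841 ≈ 2.5843e+6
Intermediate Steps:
G = -1/145 (G = 1/(-145) = -1/145 ≈ -0.0068966)
1320861/(-2816961) + 4330937/(((F(3, -10)*27)*G)) = 1320861/(-2816961) + 4330937/((-9*27*(-1/145))) = 1320861*(-1/2816961) + 4330937/((-243*(-1/145))) = -440287/938987 + 4330937/(243/145) = -440287/938987 + 4330937*(145/243) = -440287/938987 + 627985865/243 = 589670456429014/228173841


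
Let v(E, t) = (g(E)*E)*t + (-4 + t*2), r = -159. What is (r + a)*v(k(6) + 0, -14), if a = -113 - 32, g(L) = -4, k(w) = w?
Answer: -92416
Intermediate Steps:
a = -145
v(E, t) = -4 + 2*t - 4*E*t (v(E, t) = (-4*E)*t + (-4 + t*2) = -4*E*t + (-4 + 2*t) = -4 + 2*t - 4*E*t)
(r + a)*v(k(6) + 0, -14) = (-159 - 145)*(-4 + 2*(-14) - 4*(6 + 0)*(-14)) = -304*(-4 - 28 - 4*6*(-14)) = -304*(-4 - 28 + 336) = -304*304 = -92416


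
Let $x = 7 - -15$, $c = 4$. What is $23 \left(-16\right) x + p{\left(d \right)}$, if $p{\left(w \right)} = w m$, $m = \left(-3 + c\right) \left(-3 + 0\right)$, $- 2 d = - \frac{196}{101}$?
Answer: $- \frac{817990}{101} \approx -8098.9$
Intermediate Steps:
$d = \frac{98}{101}$ ($d = - \frac{\left(-196\right) \frac{1}{101}}{2} = \left(- \frac{1}{2}\right) \left(- \frac{196}{101}\right) = \frac{98}{101} \approx 0.9703$)
$m = -3$ ($m = \left(-3 + 4\right) \left(-3 + 0\right) = 1 \left(-3\right) = -3$)
$x = 22$ ($x = 7 + 15 = 22$)
$p{\left(w \right)} = - 3 w$ ($p{\left(w \right)} = w \left(-3\right) = - 3 w$)
$23 \left(-16\right) x + p{\left(d \right)} = 23 \left(-16\right) 22 - \frac{294}{101} = \left(-368\right) 22 - \frac{294}{101} = -8096 - \frac{294}{101} = - \frac{817990}{101}$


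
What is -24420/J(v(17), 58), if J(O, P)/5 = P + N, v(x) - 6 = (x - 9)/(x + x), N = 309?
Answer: -4884/367 ≈ -13.308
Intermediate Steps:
v(x) = 6 + (-9 + x)/(2*x) (v(x) = 6 + (x - 9)/(x + x) = 6 + (-9 + x)/((2*x)) = 6 + (-9 + x)*(1/(2*x)) = 6 + (-9 + x)/(2*x))
J(O, P) = 1545 + 5*P (J(O, P) = 5*(P + 309) = 5*(309 + P) = 1545 + 5*P)
-24420/J(v(17), 58) = -24420/(1545 + 5*58) = -24420/(1545 + 290) = -24420/1835 = -24420*1/1835 = -4884/367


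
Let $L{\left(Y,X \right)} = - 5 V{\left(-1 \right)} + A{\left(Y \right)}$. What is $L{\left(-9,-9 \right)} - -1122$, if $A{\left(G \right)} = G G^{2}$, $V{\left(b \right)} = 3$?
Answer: $378$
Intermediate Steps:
$A{\left(G \right)} = G^{3}$
$L{\left(Y,X \right)} = -15 + Y^{3}$ ($L{\left(Y,X \right)} = \left(-5\right) 3 + Y^{3} = -15 + Y^{3}$)
$L{\left(-9,-9 \right)} - -1122 = \left(-15 + \left(-9\right)^{3}\right) - -1122 = \left(-15 - 729\right) + 1122 = -744 + 1122 = 378$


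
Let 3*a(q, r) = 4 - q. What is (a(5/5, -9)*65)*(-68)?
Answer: -4420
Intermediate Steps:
a(q, r) = 4/3 - q/3 (a(q, r) = (4 - q)/3 = 4/3 - q/3)
(a(5/5, -9)*65)*(-68) = ((4/3 - 5/(3*5))*65)*(-68) = ((4/3 - ⅓*1)*65)*(-68) = ((4/3 - ⅓)*65)*(-68) = (1*65)*(-68) = 65*(-68) = -4420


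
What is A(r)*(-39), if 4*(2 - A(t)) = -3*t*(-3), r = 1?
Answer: 39/4 ≈ 9.7500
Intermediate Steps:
A(t) = 2 - 9*t/4 (A(t) = 2 - (-3*t)*(-3)/4 = 2 - 9*t/4)
A(r)*(-39) = (2 - 9/4*1)*(-39) = (2 - 9/4)*(-39) = -¼*(-39) = 39/4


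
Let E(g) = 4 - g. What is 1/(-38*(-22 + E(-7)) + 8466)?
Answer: 1/8884 ≈ 0.00011256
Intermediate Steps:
1/(-38*(-22 + E(-7)) + 8466) = 1/(-38*(-22 + (4 - 1*(-7))) + 8466) = 1/(-38*(-22 + (4 + 7)) + 8466) = 1/(-38*(-22 + 11) + 8466) = 1/(-38*(-11) + 8466) = 1/(418 + 8466) = 1/8884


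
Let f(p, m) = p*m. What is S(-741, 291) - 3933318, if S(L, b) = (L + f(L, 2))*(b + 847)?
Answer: -6463092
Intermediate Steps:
f(p, m) = m*p
S(L, b) = 3*L*(847 + b) (S(L, b) = (L + 2*L)*(b + 847) = (3*L)*(847 + b) = 3*L*(847 + b))
S(-741, 291) - 3933318 = 3*(-741)*(847 + 291) - 3933318 = 3*(-741)*1138 - 3933318 = -2529774 - 3933318 = -6463092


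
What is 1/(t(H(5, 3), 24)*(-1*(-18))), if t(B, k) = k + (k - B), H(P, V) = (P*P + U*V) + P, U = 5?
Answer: 1/54 ≈ 0.018519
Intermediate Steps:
H(P, V) = P + P**2 + 5*V (H(P, V) = (P*P + 5*V) + P = (P**2 + 5*V) + P = P + P**2 + 5*V)
t(B, k) = -B + 2*k
1/(t(H(5, 3), 24)*(-1*(-18))) = 1/((-(5 + 5**2 + 5*3) + 2*24)*(-1*(-18))) = 1/((-(5 + 25 + 15) + 48)*18) = 1/((-1*45 + 48)*18) = 1/((-45 + 48)*18) = 1/(3*18) = 1/54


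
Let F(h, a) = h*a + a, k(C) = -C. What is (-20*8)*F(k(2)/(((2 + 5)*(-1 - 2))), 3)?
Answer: -3680/7 ≈ -525.71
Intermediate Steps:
F(h, a) = a + a*h (F(h, a) = a*h + a = a + a*h)
(-20*8)*F(k(2)/(((2 + 5)*(-1 - 2))), 3) = (-20*8)*(3*(1 + (-1*2)/(((2 + 5)*(-1 - 2))))) = -480*(1 - 2/(7*(-3))) = -480*(1 - 2/(-21)) = -480*(1 - 2*(-1/21)) = -480*(1 + 2/21) = -480*23/21 = -160*23/7 = -3680/7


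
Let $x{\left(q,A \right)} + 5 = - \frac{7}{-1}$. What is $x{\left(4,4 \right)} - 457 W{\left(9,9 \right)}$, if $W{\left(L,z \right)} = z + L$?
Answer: $-8224$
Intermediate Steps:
$W{\left(L,z \right)} = L + z$
$x{\left(q,A \right)} = 2$ ($x{\left(q,A \right)} = -5 - \frac{7}{-1} = -5 - -7 = -5 + 7 = 2$)
$x{\left(4,4 \right)} - 457 W{\left(9,9 \right)} = 2 - 457 \left(9 + 9\right) = 2 - 8226 = -8224$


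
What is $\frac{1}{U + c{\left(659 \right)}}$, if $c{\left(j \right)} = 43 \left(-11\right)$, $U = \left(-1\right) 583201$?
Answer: $- \frac{1}{583674} \approx -1.7133 \cdot 10^{-6}$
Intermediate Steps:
$U = -583201$
$c{\left(j \right)} = -473$
$\frac{1}{U + c{\left(659 \right)}} = \frac{1}{-583201 - 473} = \frac{1}{-583674} = - \frac{1}{583674}$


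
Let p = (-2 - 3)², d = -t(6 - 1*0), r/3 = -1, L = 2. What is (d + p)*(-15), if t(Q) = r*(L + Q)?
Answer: -735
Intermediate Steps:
r = -3 (r = 3*(-1) = -3)
t(Q) = -6 - 3*Q (t(Q) = -3*(2 + Q) = -6 - 3*Q)
d = 24 (d = -(-6 - 3*(6 - 1*0)) = -(-6 - 3*(6 + 0)) = -(-6 - 3*6) = -(-6 - 18) = -1*(-24) = 24)
p = 25 (p = (-5)² = 25)
(d + p)*(-15) = (24 + 25)*(-15) = 49*(-15) = -735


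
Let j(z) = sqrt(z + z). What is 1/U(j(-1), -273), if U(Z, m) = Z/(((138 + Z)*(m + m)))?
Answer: -546 + 37674*I*sqrt(2) ≈ -546.0 + 53279.0*I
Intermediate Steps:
j(z) = sqrt(2)*sqrt(z) (j(z) = sqrt(2*z) = sqrt(2)*sqrt(z))
U(Z, m) = Z/(2*m*(138 + Z)) (U(Z, m) = Z/(((138 + Z)*(2*m))) = Z/((2*m*(138 + Z))) = Z*(1/(2*m*(138 + Z))) = Z/(2*m*(138 + Z)))
1/U(j(-1), -273) = 1/((1/2)*(sqrt(2)*sqrt(-1))/(-273*(138 + sqrt(2)*sqrt(-1)))) = 1/((1/2)*(sqrt(2)*I)*(-1/273)/(138 + sqrt(2)*I)) = 1/((1/2)*(I*sqrt(2))*(-1/273)/(138 + I*sqrt(2))) = 1/(-I*sqrt(2)/(546*(138 + I*sqrt(2)))) = 273*I*sqrt(2)*(138 + I*sqrt(2))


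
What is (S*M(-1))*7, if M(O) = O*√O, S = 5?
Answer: -35*I ≈ -35.0*I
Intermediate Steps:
M(O) = O^(3/2)
(S*M(-1))*7 = (5*(-1)^(3/2))*7 = (5*(-I))*7 = -5*I*7 = -35*I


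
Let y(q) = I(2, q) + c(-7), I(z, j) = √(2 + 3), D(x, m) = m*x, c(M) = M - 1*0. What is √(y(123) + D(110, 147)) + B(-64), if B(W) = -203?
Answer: -203 + √(16163 + √5) ≈ -75.857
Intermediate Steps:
c(M) = M (c(M) = M + 0 = M)
I(z, j) = √5
y(q) = -7 + √5 (y(q) = √5 - 7 = -7 + √5)
√(y(123) + D(110, 147)) + B(-64) = √((-7 + √5) + 147*110) - 203 = √((-7 + √5) + 16170) - 203 = √(16163 + √5) - 203 = -203 + √(16163 + √5)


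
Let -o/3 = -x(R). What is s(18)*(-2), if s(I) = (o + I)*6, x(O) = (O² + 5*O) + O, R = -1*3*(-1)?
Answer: -1188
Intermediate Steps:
R = 3 (R = -3*(-1) = 3)
x(O) = O² + 6*O
o = 81 (o = -(-3)*3*(6 + 3) = -(-3)*3*9 = -(-3)*27 = -3*(-27) = 81)
s(I) = 486 + 6*I (s(I) = (81 + I)*6 = 486 + 6*I)
s(18)*(-2) = (486 + 6*18)*(-2) = (486 + 108)*(-2) = 594*(-2) = -1188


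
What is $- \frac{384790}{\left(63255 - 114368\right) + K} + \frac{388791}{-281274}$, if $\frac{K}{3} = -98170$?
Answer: $- \frac{8714563111}{32404921234} \approx -0.26893$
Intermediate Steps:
$K = -294510$ ($K = 3 \left(-98170\right) = -294510$)
$- \frac{384790}{\left(63255 - 114368\right) + K} + \frac{388791}{-281274} = - \frac{384790}{\left(63255 - 114368\right) - 294510} + \frac{388791}{-281274} = - \frac{384790}{-51113 - 294510} + 388791 \left(- \frac{1}{281274}\right) = - \frac{384790}{-345623} - \frac{129597}{93758} = \left(-384790\right) \left(- \frac{1}{345623}\right) - \frac{129597}{93758} = \frac{384790}{345623} - \frac{129597}{93758} = - \frac{8714563111}{32404921234}$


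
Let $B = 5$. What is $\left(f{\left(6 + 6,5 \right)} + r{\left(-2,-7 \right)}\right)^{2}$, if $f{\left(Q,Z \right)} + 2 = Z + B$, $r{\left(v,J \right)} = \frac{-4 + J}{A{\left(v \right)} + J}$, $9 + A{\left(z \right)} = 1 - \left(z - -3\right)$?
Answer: $\frac{19321}{256} \approx 75.473$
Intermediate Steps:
$A{\left(z \right)} = -11 - z$ ($A{\left(z \right)} = -9 - \left(-1 + 3 + z\right) = -9 - \left(2 + z\right) = -11 - z$)
$r{\left(v,J \right)} = \frac{-4 + J}{-11 + J - v}$ ($r{\left(v,J \right)} = \frac{-4 + J}{\left(-11 - v\right) + J} = \frac{-4 + J}{-11 + J - v}$)
$f{\left(Q,Z \right)} = 3 + Z$ ($f{\left(Q,Z \right)} = -2 + \left(Z + 5\right) = -2 + \left(5 + Z\right) = 3 + Z$)
$\left(f{\left(6 + 6,5 \right)} + r{\left(-2,-7 \right)}\right)^{2} = \left(\left(3 + 5\right) + \frac{4 - -7}{11 - 2 - -7}\right)^{2} = \left(8 + \frac{4 + 7}{11 - 2 + 7}\right)^{2} = \left(8 + \frac{1}{16} \cdot 11\right)^{2} = \left(8 + \frac{11}{16}\right)^{2} = \left(\frac{139}{16}\right)^{2} = \frac{19321}{256}$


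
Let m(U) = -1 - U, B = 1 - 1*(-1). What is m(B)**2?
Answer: 9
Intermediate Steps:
B = 2 (B = 1 + 1 = 2)
m(B)**2 = (-1 - 1*2)**2 = (-1 - 2)**2 = (-3)**2 = 9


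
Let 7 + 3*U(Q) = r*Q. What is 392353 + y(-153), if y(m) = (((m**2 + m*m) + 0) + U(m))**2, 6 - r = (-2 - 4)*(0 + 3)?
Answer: 18710931802/9 ≈ 2.0790e+9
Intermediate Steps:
r = 24 (r = 6 - (-2 - 4)*(0 + 3) = 6 - (-6)*3 = 6 - 1*(-18) = 6 + 18 = 24)
U(Q) = -7/3 + 8*Q (U(Q) = -7/3 + (24*Q)/3 = -7/3 + 8*Q)
y(m) = (-7/3 + 2*m**2 + 8*m)**2 (y(m) = (((m**2 + m*m) + 0) + (-7/3 + 8*m))**2 = (((m**2 + m**2) + 0) + (-7/3 + 8*m))**2 = ((2*m**2 + 0) + (-7/3 + 8*m))**2 = (2*m**2 + (-7/3 + 8*m))**2 = (-7/3 + 2*m**2 + 8*m)**2)
392353 + y(-153) = 392353 + (-7 + 6*(-153)**2 + 24*(-153))**2/9 = 392353 + (-7 + 6*23409 - 3672)**2/9 = 392353 + (-7 + 140454 - 3672)**2/9 = 392353 + (1/9)*136775**2 = 392353 + (1/9)*18707400625 = 392353 + 18707400625/9 = 18710931802/9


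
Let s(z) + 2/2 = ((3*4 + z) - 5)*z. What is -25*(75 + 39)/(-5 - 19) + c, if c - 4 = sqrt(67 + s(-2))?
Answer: 491/4 + 2*sqrt(14) ≈ 130.23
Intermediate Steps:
s(z) = -1 + z*(7 + z) (s(z) = -1 + ((3*4 + z) - 5)*z = -1 + ((12 + z) - 5)*z = -1 + (7 + z)*z = -1 + z*(7 + z))
c = 4 + 2*sqrt(14) (c = 4 + sqrt(67 + (-1 + (-2)**2 + 7*(-2))) = 4 + sqrt(67 + (-1 + 4 - 14)) = 4 + sqrt(67 - 11) = 4 + sqrt(56) = 4 + 2*sqrt(14) ≈ 11.483)
-25*(75 + 39)/(-5 - 19) + c = -25*(75 + 39)/(-5 - 19) + (4 + 2*sqrt(14)) = -2850/(-24) + (4 + 2*sqrt(14)) = -2850*(-1)/24 + (4 + 2*sqrt(14)) = -25*(-19/4) + (4 + 2*sqrt(14)) = 475/4 + (4 + 2*sqrt(14)) = 491/4 + 2*sqrt(14)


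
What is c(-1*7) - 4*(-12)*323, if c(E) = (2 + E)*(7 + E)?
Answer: 15504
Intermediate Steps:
c(-1*7) - 4*(-12)*323 = (14 + (-1*7)² + 9*(-1*7)) - 4*(-12)*323 = (14 + (-7)² + 9*(-7)) + 48*323 = (14 + 49 - 63) + 15504 = 0 + 15504 = 15504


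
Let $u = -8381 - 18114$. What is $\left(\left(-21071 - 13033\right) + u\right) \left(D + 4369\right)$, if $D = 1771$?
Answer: $-372077860$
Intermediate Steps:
$u = -26495$
$\left(\left(-21071 - 13033\right) + u\right) \left(D + 4369\right) = \left(\left(-21071 - 13033\right) - 26495\right) \left(1771 + 4369\right) = \left(-34104 - 26495\right) 6140 = \left(-60599\right) 6140 = -372077860$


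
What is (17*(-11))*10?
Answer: -1870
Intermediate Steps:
(17*(-11))*10 = -187*10 = -1870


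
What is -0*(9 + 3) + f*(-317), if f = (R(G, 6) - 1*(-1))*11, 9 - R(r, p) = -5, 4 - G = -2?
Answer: -52305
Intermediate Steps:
G = 6 (G = 4 - 1*(-2) = 4 + 2 = 6)
R(r, p) = 14 (R(r, p) = 9 - 1*(-5) = 9 + 5 = 14)
f = 165 (f = (14 - 1*(-1))*11 = (14 + 1)*11 = 15*11 = 165)
-0*(9 + 3) + f*(-317) = -0*(9 + 3) + 165*(-317) = -0*12 - 52305 = -1*0 - 52305 = 0 - 52305 = -52305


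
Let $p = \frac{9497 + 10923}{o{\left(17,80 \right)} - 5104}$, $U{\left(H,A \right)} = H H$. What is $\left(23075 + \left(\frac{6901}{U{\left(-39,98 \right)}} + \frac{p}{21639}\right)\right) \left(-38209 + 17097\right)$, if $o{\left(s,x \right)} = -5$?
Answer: $- \frac{5985315510826848}{12283739} \approx -4.8726 \cdot 10^{8}$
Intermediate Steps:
$U{\left(H,A \right)} = H^{2}$
$p = - \frac{20420}{5109}$ ($p = \frac{9497 + 10923}{-5 - 5104} = \frac{20420}{-5109} = 20420 \left(- \frac{1}{5109}\right) = - \frac{20420}{5109} \approx -3.9969$)
$\left(23075 + \left(\frac{6901}{U{\left(-39,98 \right)}} + \frac{p}{21639}\right)\right) \left(-38209 + 17097\right) = \left(23075 + \left(\frac{6901}{\left(-39\right)^{2}} - \frac{20420}{5109 \cdot 21639}\right)\right) \left(-38209 + 17097\right) = \left(23075 + \left(\frac{6901}{1521} - \frac{20420}{110553651}\right)\right) \left(-21112\right) = \left(23075 + \frac{724501127}{159688607}\right) \left(-21112\right) = \frac{3685539107652}{159688607} \left(-21112\right) = - \frac{5985315510826848}{12283739}$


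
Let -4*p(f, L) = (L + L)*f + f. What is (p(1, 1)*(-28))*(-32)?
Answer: -672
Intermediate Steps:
p(f, L) = -f/4 - L*f/2 (p(f, L) = -((L + L)*f + f)/4 = -((2*L)*f + f)/4 = -(2*L*f + f)/4 = -(f + 2*L*f)/4 = -f/4 - L*f/2)
(p(1, 1)*(-28))*(-32) = (-¼*1*(1 + 2*1)*(-28))*(-32) = (-¼*1*(1 + 2)*(-28))*(-32) = (-¼*1*3*(-28))*(-32) = -¾*(-28)*(-32) = 21*(-32) = -672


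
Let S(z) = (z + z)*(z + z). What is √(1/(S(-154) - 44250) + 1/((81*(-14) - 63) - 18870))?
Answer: I*√31025706252486/1015671138 ≈ 0.0054841*I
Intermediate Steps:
S(z) = 4*z² (S(z) = (2*z)*(2*z) = 4*z²)
√(1/(S(-154) - 44250) + 1/((81*(-14) - 63) - 18870)) = √(1/(4*(-154)² - 44250) + 1/((81*(-14) - 63) - 18870)) = √(1/(4*23716 - 44250) + 1/((-1134 - 63) - 18870)) = √(1/(94864 - 44250) + 1/(-1197 - 18870)) = √(1/50614 + 1/(-20067)) = √(1/50614 - 1/20067) = √(-30547/1015671138) = I*√31025706252486/1015671138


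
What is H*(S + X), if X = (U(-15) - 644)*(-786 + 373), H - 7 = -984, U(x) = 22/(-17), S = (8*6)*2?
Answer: -4428000434/17 ≈ -2.6047e+8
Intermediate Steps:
S = 96 (S = 48*2 = 96)
U(x) = -22/17 (U(x) = 22*(-1/17) = -22/17)
H = -977 (H = 7 - 984 = -977)
X = 4530610/17 (X = (-22/17 - 644)*(-786 + 373) = -10970/17*(-413) = 4530610/17 ≈ 2.6651e+5)
H*(S + X) = -977*(96 + 4530610/17) = -977*4532242/17 = -4428000434/17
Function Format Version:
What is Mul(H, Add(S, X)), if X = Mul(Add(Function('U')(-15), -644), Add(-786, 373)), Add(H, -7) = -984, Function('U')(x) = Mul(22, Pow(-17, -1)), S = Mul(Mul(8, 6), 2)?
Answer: Rational(-4428000434, 17) ≈ -2.6047e+8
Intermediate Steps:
S = 96 (S = Mul(48, 2) = 96)
Function('U')(x) = Rational(-22, 17) (Function('U')(x) = Mul(22, Rational(-1, 17)) = Rational(-22, 17))
H = -977 (H = Add(7, -984) = -977)
X = Rational(4530610, 17) (X = Mul(Add(Rational(-22, 17), -644), Add(-786, 373)) = Mul(Rational(-10970, 17), -413) = Rational(4530610, 17) ≈ 2.6651e+5)
Mul(H, Add(S, X)) = Mul(-977, Add(96, Rational(4530610, 17))) = Mul(-977, Rational(4532242, 17)) = Rational(-4428000434, 17)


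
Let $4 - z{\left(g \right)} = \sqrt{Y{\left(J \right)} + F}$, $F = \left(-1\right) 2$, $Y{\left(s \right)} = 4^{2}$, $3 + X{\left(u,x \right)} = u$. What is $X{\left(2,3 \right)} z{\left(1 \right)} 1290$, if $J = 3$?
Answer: $-5160 + 1290 \sqrt{14} \approx -333.26$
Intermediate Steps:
$X{\left(u,x \right)} = -3 + u$
$Y{\left(s \right)} = 16$
$F = -2$
$z{\left(g \right)} = 4 - \sqrt{14}$ ($z{\left(g \right)} = 4 - \sqrt{16 - 2} = 4 - \sqrt{14}$)
$X{\left(2,3 \right)} z{\left(1 \right)} 1290 = \left(-3 + 2\right) \left(4 - \sqrt{14}\right) 1290 = - (5160 - 1290 \sqrt{14}) = -5160 + 1290 \sqrt{14}$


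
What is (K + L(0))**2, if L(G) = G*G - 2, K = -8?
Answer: 100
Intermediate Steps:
L(G) = -2 + G**2 (L(G) = G**2 - 2 = -2 + G**2)
(K + L(0))**2 = (-8 + (-2 + 0**2))**2 = (-8 + (-2 + 0))**2 = (-8 - 2)**2 = (-10)**2 = 100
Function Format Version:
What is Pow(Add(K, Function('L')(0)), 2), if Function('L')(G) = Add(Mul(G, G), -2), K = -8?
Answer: 100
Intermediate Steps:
Function('L')(G) = Add(-2, Pow(G, 2)) (Function('L')(G) = Add(Pow(G, 2), -2) = Add(-2, Pow(G, 2)))
Pow(Add(K, Function('L')(0)), 2) = Pow(Add(-8, Add(-2, Pow(0, 2))), 2) = Pow(Add(-8, Add(-2, 0)), 2) = Pow(Add(-8, -2), 2) = Pow(-10, 2) = 100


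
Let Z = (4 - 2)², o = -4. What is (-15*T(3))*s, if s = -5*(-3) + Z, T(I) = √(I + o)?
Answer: -285*I ≈ -285.0*I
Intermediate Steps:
T(I) = √(-4 + I) (T(I) = √(I - 4) = √(-4 + I))
Z = 4 (Z = 2² = 4)
s = 19 (s = -5*(-3) + 4 = 15 + 4 = 19)
(-15*T(3))*s = -15*√(-4 + 3)*19 = -15*I*19 = -285*I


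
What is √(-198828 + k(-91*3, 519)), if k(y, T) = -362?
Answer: I*√199190 ≈ 446.31*I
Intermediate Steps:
√(-198828 + k(-91*3, 519)) = √(-198828 - 362) = √(-199190) = I*√199190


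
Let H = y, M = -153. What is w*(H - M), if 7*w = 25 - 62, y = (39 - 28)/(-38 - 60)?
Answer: -554371/686 ≈ -808.12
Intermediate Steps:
y = -11/98 (y = 11/(-98) = 11*(-1/98) = -11/98 ≈ -0.11224)
w = -37/7 (w = (25 - 62)/7 = (⅐)*(-37) = -37/7 ≈ -5.2857)
H = -11/98 ≈ -0.11224
w*(H - M) = -37*(-11/98 - 1*(-153))/7 = -37*(-11/98 + 153)/7 = -37/7*14983/98 = -554371/686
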